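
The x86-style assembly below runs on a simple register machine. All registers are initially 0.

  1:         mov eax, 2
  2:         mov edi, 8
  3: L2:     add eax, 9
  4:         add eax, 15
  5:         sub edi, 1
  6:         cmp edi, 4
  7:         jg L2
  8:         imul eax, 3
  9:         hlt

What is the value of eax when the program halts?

294

mov eax, 2 → eax=2
mov edi, 8 → edi=8
add eax, 9 → eax=2+9=11
add eax, 15 → eax=11+15=26
sub edi, 1 → edi=8-1=7
cmp edi, 4  (cmp 7,4)
jg L2: taken
add eax, 9 → eax=26+9=35
add eax, 15 → eax=35+15=50
sub edi, 1 → edi=7-1=6
cmp edi, 4  (cmp 6,4)
jg L2: taken
add eax, 9 → eax=50+9=59
add eax, 15 → eax=59+15=74
sub edi, 1 → edi=6-1=5
cmp edi, 4  (cmp 5,4)
jg L2: taken
add eax, 9 → eax=74+9=83
add eax, 15 → eax=83+15=98
sub edi, 1 → edi=5-1=4
cmp edi, 4  (cmp 4,4)
jg L2: not taken
imul eax, 3 → eax=98*3=294
halt.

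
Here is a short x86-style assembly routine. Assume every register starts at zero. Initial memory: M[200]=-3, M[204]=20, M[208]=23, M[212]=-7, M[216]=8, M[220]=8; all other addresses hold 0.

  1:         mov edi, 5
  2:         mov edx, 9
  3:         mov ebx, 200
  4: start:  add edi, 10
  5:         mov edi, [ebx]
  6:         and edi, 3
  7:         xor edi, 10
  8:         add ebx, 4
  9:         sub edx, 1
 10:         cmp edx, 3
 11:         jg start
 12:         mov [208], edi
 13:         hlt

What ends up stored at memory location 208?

10

edi=5
edx=9
ebx=200
edi=5+10=15
edi=M[200]=-3
edi=(-3)&3=1
edi=1^10=11
ebx=200+4=204
edx=9-1=8
cmp edx, 3  (cmp 8,3)
jg start: taken
edi=11+10=21
edi=M[204]=20
edi=20&3=0
edi=0^10=10
ebx=204+4=208
edx=8-1=7
cmp edx, 3  (cmp 7,3)
jg start: taken
edi=10+10=20
edi=M[208]=23
edi=23&3=3
edi=3^10=9
ebx=208+4=212
edx=7-1=6
cmp edx, 3  (cmp 6,3)
jg start: taken
edi=9+10=19
edi=M[212]=-7
edi=(-7)&3=1
edi=1^10=11
ebx=212+4=216
edx=6-1=5
cmp edx, 3  (cmp 5,3)
jg start: taken
edi=11+10=21
edi=M[216]=8
edi=8&3=0
edi=0^10=10
ebx=216+4=220
edx=5-1=4
cmp edx, 3  (cmp 4,3)
jg start: taken
edi=10+10=20
edi=M[220]=8
edi=8&3=0
edi=0^10=10
ebx=220+4=224
edx=4-1=3
cmp edx, 3  (cmp 3,3)
jg start: not taken
mov [208], edi → M[208]=10
halt.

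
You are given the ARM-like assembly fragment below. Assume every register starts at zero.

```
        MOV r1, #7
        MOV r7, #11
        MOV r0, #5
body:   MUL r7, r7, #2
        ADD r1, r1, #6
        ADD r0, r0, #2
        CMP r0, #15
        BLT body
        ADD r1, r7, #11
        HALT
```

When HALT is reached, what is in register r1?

363

MOV r1, #7 → r1=7
MOV r7, #11 → r7=11
MOV r0, #5 → r0=5
MUL r7, r7, #2 → r7=11*2=22
ADD r1, r1, #6 → r1=7+6=13
ADD r0, r0, #2 → r0=5+2=7
CMP r0, #15  (cmp 7,15)
BLT body: taken
MUL r7, r7, #2 → r7=22*2=44
ADD r1, r1, #6 → r1=13+6=19
ADD r0, r0, #2 → r0=7+2=9
CMP r0, #15  (cmp 9,15)
BLT body: taken
MUL r7, r7, #2 → r7=44*2=88
ADD r1, r1, #6 → r1=19+6=25
ADD r0, r0, #2 → r0=9+2=11
CMP r0, #15  (cmp 11,15)
BLT body: taken
MUL r7, r7, #2 → r7=88*2=176
ADD r1, r1, #6 → r1=25+6=31
ADD r0, r0, #2 → r0=11+2=13
CMP r0, #15  (cmp 13,15)
BLT body: taken
MUL r7, r7, #2 → r7=176*2=352
ADD r1, r1, #6 → r1=31+6=37
ADD r0, r0, #2 → r0=13+2=15
CMP r0, #15  (cmp 15,15)
BLT body: not taken
ADD r1, r7, #11 → r1=352+11=363
halt.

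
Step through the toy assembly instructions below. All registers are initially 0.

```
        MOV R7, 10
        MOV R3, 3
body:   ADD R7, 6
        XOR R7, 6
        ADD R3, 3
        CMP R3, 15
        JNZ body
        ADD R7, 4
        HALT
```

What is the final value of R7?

46

after MOV R7, 10: R7=10
after MOV R3, 3: R3=3
after ADD R7, 6: R7=10+6=16
after XOR R7, 6: R7=16^6=22
after ADD R3, 3: R3=3+3=6
CMP R3, 15  (cmp 6,15)
JNZ body: taken
after ADD R7, 6: R7=22+6=28
after XOR R7, 6: R7=28^6=26
after ADD R3, 3: R3=6+3=9
CMP R3, 15  (cmp 9,15)
JNZ body: taken
after ADD R7, 6: R7=26+6=32
after XOR R7, 6: R7=32^6=38
after ADD R3, 3: R3=9+3=12
CMP R3, 15  (cmp 12,15)
JNZ body: taken
after ADD R7, 6: R7=38+6=44
after XOR R7, 6: R7=44^6=42
after ADD R3, 3: R3=12+3=15
CMP R3, 15  (cmp 15,15)
JNZ body: not taken
after ADD R7, 4: R7=42+4=46
halt.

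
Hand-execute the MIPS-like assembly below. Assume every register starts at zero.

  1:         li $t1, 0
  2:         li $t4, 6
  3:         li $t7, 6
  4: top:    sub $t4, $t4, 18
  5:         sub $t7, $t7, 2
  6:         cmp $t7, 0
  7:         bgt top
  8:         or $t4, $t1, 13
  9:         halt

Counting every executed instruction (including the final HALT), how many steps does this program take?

$t1=0
$t4=6
$t7=6
$t4=6-18=-12
$t7=6-2=4
cmp $t7, 0  (cmp 4,0)
bgt top: taken
$t4=(-12)-18=-30
$t7=4-2=2
cmp $t7, 0  (cmp 2,0)
bgt top: taken
$t4=(-30)-18=-48
$t7=2-2=0
cmp $t7, 0  (cmp 0,0)
bgt top: not taken
$t4=0|13=13
halt.
Total executed instructions: 17.

17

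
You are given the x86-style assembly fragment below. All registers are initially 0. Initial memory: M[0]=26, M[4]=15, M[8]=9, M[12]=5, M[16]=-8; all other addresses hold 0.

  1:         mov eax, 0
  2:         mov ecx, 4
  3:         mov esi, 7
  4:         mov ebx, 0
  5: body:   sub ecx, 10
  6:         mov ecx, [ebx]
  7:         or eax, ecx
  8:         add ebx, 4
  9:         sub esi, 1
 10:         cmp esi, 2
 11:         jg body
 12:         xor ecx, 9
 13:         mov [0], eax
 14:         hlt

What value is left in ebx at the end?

eax=0
ecx=4
esi=7
ebx=0
ecx=4-10=-6
ecx=M[0]=26
eax=0|26=26
ebx=0+4=4
esi=7-1=6
cmp esi, 2  (cmp 6,2)
jg body: taken
ecx=26-10=16
ecx=M[4]=15
eax=26|15=31
ebx=4+4=8
esi=6-1=5
cmp esi, 2  (cmp 5,2)
jg body: taken
ecx=15-10=5
ecx=M[8]=9
eax=31|9=31
ebx=8+4=12
esi=5-1=4
cmp esi, 2  (cmp 4,2)
jg body: taken
ecx=9-10=-1
ecx=M[12]=5
eax=31|5=31
ebx=12+4=16
esi=4-1=3
cmp esi, 2  (cmp 3,2)
jg body: taken
ecx=5-10=-5
ecx=M[16]=-8
eax=31|(-8)=-1
ebx=16+4=20
esi=3-1=2
cmp esi, 2  (cmp 2,2)
jg body: not taken
ecx=(-8)^9=-15
mov [0], eax → M[0]=-1
halt.

20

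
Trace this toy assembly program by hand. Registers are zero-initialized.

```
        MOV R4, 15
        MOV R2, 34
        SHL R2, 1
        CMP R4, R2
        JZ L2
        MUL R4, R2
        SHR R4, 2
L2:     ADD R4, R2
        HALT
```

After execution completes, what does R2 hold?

after MOV R4, 15: R4=15
after MOV R2, 34: R2=34
after SHL R2, 1: R2=34<<1=68
CMP R4, R2  (cmp 15,68)
JZ L2: not taken
after MUL R4, R2: R4=15*68=1020
after SHR R4, 2: R4=1020>>2=255
after ADD R4, R2: R4=255+68=323
halt.

68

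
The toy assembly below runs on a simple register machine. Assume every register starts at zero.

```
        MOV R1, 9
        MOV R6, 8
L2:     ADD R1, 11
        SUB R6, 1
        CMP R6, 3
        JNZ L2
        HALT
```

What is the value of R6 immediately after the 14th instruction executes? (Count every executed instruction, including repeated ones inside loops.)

MOV R1, 9 → R1=9
MOV R6, 8 → R6=8
ADD R1, 11 → R1=9+11=20
SUB R6, 1 → R6=8-1=7
CMP R6, 3  (cmp 7,3)
JNZ L2: taken
ADD R1, 11 → R1=20+11=31
SUB R6, 1 → R6=7-1=6
CMP R6, 3  (cmp 6,3)
JNZ L2: taken
ADD R1, 11 → R1=31+11=42
SUB R6, 1 → R6=6-1=5
CMP R6, 3  (cmp 5,3)
JNZ L2: taken
After step 14: R6 = 5.

5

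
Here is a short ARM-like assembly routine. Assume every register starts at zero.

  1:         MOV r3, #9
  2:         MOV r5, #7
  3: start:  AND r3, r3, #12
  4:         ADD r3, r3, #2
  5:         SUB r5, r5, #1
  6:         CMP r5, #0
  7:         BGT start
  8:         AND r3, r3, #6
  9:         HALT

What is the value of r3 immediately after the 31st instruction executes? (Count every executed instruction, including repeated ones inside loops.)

r3=9
r5=7
r3=9&12=8
r3=8+2=10
r5=7-1=6
CMP r5, #0  (cmp 6,0)
BGT start: taken
r3=10&12=8
r3=8+2=10
r5=6-1=5
CMP r5, #0  (cmp 5,0)
BGT start: taken
r3=10&12=8
r3=8+2=10
r5=5-1=4
CMP r5, #0  (cmp 4,0)
BGT start: taken
r3=10&12=8
r3=8+2=10
r5=4-1=3
CMP r5, #0  (cmp 3,0)
BGT start: taken
r3=10&12=8
r3=8+2=10
r5=3-1=2
CMP r5, #0  (cmp 2,0)
BGT start: taken
r3=10&12=8
r3=8+2=10
r5=2-1=1
CMP r5, #0  (cmp 1,0)
After step 31: r3 = 10.

10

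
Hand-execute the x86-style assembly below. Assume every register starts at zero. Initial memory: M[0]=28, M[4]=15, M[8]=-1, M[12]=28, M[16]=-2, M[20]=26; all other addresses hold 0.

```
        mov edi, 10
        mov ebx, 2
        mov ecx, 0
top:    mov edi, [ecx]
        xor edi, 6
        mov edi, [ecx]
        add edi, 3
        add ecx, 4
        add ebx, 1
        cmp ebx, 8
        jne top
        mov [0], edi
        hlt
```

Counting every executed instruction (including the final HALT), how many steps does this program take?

53

mov edi, 10 → edi=10
mov ebx, 2 → ebx=2
mov ecx, 0 → ecx=0
mov edi, [ecx] → edi=M[0]=28
xor edi, 6 → edi=28^6=26
mov edi, [ecx] → edi=M[0]=28
add edi, 3 → edi=28+3=31
add ecx, 4 → ecx=0+4=4
add ebx, 1 → ebx=2+1=3
cmp ebx, 8  (cmp 3,8)
jne top: taken
mov edi, [ecx] → edi=M[4]=15
xor edi, 6 → edi=15^6=9
mov edi, [ecx] → edi=M[4]=15
add edi, 3 → edi=15+3=18
add ecx, 4 → ecx=4+4=8
add ebx, 1 → ebx=3+1=4
cmp ebx, 8  (cmp 4,8)
jne top: taken
mov edi, [ecx] → edi=M[8]=-1
xor edi, 6 → edi=(-1)^6=-7
mov edi, [ecx] → edi=M[8]=-1
add edi, 3 → edi=(-1)+3=2
add ecx, 4 → ecx=8+4=12
add ebx, 1 → ebx=4+1=5
cmp ebx, 8  (cmp 5,8)
jne top: taken
mov edi, [ecx] → edi=M[12]=28
xor edi, 6 → edi=28^6=26
mov edi, [ecx] → edi=M[12]=28
add edi, 3 → edi=28+3=31
add ecx, 4 → ecx=12+4=16
add ebx, 1 → ebx=5+1=6
cmp ebx, 8  (cmp 6,8)
jne top: taken
mov edi, [ecx] → edi=M[16]=-2
xor edi, 6 → edi=(-2)^6=-8
mov edi, [ecx] → edi=M[16]=-2
add edi, 3 → edi=(-2)+3=1
add ecx, 4 → ecx=16+4=20
add ebx, 1 → ebx=6+1=7
cmp ebx, 8  (cmp 7,8)
jne top: taken
mov edi, [ecx] → edi=M[20]=26
xor edi, 6 → edi=26^6=28
mov edi, [ecx] → edi=M[20]=26
add edi, 3 → edi=26+3=29
add ecx, 4 → ecx=20+4=24
add ebx, 1 → ebx=7+1=8
cmp ebx, 8  (cmp 8,8)
jne top: not taken
mov [0], edi → M[0]=29
halt.
Total executed instructions: 53.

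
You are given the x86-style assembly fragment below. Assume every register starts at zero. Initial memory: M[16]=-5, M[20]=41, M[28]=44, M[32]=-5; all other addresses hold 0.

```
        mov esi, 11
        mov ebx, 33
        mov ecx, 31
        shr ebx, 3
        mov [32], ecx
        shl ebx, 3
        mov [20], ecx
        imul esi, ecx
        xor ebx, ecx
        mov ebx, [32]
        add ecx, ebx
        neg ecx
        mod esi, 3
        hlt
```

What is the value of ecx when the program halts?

-62

mov esi, 11 → esi=11
mov ebx, 33 → ebx=33
mov ecx, 31 → ecx=31
shr ebx, 3 → ebx=33>>3=4
mov [32], ecx → M[32]=31
shl ebx, 3 → ebx=4<<3=32
mov [20], ecx → M[20]=31
imul esi, ecx → esi=11*31=341
xor ebx, ecx → ebx=32^31=63
mov ebx, [32] → ebx=M[32]=31
add ecx, ebx → ecx=31+31=62
neg ecx → ecx=-(62)=-62
mod esi, 3 → esi=341%3=2
halt.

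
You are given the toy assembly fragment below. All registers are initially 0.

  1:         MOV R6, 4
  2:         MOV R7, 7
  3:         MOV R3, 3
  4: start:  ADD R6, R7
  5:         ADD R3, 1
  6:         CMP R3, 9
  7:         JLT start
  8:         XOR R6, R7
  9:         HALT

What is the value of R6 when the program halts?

41

after MOV R6, 4: R6=4
after MOV R7, 7: R7=7
after MOV R3, 3: R3=3
after ADD R6, R7: R6=4+7=11
after ADD R3, 1: R3=3+1=4
CMP R3, 9  (cmp 4,9)
JLT start: taken
after ADD R6, R7: R6=11+7=18
after ADD R3, 1: R3=4+1=5
CMP R3, 9  (cmp 5,9)
JLT start: taken
after ADD R6, R7: R6=18+7=25
after ADD R3, 1: R3=5+1=6
CMP R3, 9  (cmp 6,9)
JLT start: taken
after ADD R6, R7: R6=25+7=32
after ADD R3, 1: R3=6+1=7
CMP R3, 9  (cmp 7,9)
JLT start: taken
after ADD R6, R7: R6=32+7=39
after ADD R3, 1: R3=7+1=8
CMP R3, 9  (cmp 8,9)
JLT start: taken
after ADD R6, R7: R6=39+7=46
after ADD R3, 1: R3=8+1=9
CMP R3, 9  (cmp 9,9)
JLT start: not taken
after XOR R6, R7: R6=46^7=41
halt.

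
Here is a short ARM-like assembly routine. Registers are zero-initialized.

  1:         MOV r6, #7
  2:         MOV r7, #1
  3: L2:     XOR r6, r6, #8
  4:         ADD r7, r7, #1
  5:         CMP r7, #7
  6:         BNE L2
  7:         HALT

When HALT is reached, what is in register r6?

r6=7
r7=1
r6=7^8=15
r7=1+1=2
CMP r7, #7  (cmp 2,7)
BNE L2: taken
r6=15^8=7
r7=2+1=3
CMP r7, #7  (cmp 3,7)
BNE L2: taken
r6=7^8=15
r7=3+1=4
CMP r7, #7  (cmp 4,7)
BNE L2: taken
r6=15^8=7
r7=4+1=5
CMP r7, #7  (cmp 5,7)
BNE L2: taken
r6=7^8=15
r7=5+1=6
CMP r7, #7  (cmp 6,7)
BNE L2: taken
r6=15^8=7
r7=6+1=7
CMP r7, #7  (cmp 7,7)
BNE L2: not taken
halt.

7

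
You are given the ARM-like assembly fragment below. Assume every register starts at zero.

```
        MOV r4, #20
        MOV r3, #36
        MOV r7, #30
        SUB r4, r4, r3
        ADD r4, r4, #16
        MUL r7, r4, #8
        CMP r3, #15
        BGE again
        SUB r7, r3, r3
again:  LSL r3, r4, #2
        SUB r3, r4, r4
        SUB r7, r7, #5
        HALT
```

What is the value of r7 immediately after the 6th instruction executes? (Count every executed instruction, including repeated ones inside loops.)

0

MOV r4, #20 → r4=20
MOV r3, #36 → r3=36
MOV r7, #30 → r7=30
SUB r4, r4, r3 → r4=20-36=-16
ADD r4, r4, #16 → r4=(-16)+16=0
MUL r7, r4, #8 → r7=0*8=0
After step 6: r7 = 0.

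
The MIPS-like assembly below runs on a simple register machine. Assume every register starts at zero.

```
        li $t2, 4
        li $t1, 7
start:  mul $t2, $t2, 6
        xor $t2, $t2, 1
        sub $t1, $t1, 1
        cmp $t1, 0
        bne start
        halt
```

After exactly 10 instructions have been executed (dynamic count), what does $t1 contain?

$t2=4
$t1=7
$t2=4*6=24
$t2=24^1=25
$t1=7-1=6
cmp $t1, 0  (cmp 6,0)
bne start: taken
$t2=25*6=150
$t2=150^1=151
$t1=6-1=5
After step 10: $t1 = 5.

5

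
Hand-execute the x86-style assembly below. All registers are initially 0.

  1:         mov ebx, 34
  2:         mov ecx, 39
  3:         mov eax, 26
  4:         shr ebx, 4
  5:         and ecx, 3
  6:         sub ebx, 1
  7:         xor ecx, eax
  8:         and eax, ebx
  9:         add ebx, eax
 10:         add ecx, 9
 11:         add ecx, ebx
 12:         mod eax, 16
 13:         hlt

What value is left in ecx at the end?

after mov ebx, 34: ebx=34
after mov ecx, 39: ecx=39
after mov eax, 26: eax=26
after shr ebx, 4: ebx=34>>4=2
after and ecx, 3: ecx=39&3=3
after sub ebx, 1: ebx=2-1=1
after xor ecx, eax: ecx=3^26=25
after and eax, ebx: eax=26&1=0
after add ebx, eax: ebx=1+0=1
after add ecx, 9: ecx=25+9=34
after add ecx, ebx: ecx=34+1=35
after mod eax, 16: eax=0%16=0
halt.

35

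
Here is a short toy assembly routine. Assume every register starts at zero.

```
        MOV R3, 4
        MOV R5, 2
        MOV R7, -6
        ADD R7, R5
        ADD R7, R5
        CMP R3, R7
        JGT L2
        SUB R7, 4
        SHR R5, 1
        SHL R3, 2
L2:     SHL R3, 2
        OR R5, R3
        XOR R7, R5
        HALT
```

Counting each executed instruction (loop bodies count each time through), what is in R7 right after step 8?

-2

after MOV R3, 4: R3=4
after MOV R5, 2: R5=2
after MOV R7, -6: R7=-6
after ADD R7, R5: R7=(-6)+2=-4
after ADD R7, R5: R7=(-4)+2=-2
CMP R3, R7  (cmp 4,-2)
JGT L2: taken
after SHL R3, 2: R3=4<<2=16
After step 8: R7 = -2.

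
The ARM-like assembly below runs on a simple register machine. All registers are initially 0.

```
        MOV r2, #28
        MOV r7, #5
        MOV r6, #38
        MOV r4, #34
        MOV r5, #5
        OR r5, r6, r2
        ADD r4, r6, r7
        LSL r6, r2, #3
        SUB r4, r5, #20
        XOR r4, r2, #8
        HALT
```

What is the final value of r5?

MOV r2, #28 → r2=28
MOV r7, #5 → r7=5
MOV r6, #38 → r6=38
MOV r4, #34 → r4=34
MOV r5, #5 → r5=5
OR r5, r6, r2 → r5=38|28=62
ADD r4, r6, r7 → r4=38+5=43
LSL r6, r2, #3 → r6=28<<3=224
SUB r4, r5, #20 → r4=62-20=42
XOR r4, r2, #8 → r4=28^8=20
halt.

62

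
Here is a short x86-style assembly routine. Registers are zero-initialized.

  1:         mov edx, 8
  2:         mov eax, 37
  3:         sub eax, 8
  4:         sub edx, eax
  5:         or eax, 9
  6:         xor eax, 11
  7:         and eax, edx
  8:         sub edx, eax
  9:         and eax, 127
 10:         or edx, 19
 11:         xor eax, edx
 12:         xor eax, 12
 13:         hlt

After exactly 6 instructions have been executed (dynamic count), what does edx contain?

edx=8
eax=37
eax=37-8=29
edx=8-29=-21
eax=29|9=29
eax=29^11=22
After step 6: edx = -21.

-21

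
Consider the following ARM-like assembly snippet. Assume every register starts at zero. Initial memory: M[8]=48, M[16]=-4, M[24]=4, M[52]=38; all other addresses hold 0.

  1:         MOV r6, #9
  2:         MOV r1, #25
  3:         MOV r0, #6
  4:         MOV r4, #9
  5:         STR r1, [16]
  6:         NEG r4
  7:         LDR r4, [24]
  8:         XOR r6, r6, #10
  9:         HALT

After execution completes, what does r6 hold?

3

MOV r6, #9 → r6=9
MOV r1, #25 → r1=25
MOV r0, #6 → r0=6
MOV r4, #9 → r4=9
STR r1, [16] → M[16]=25
NEG r4 → r4=-(9)=-9
LDR r4, [24] → r4=M[24]=4
XOR r6, r6, #10 → r6=9^10=3
halt.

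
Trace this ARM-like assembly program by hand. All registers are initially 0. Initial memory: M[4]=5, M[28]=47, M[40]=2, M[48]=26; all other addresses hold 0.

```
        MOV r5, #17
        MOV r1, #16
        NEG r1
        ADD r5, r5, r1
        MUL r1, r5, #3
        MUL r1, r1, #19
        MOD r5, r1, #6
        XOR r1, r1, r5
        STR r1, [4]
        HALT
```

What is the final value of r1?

58

r5=17
r1=16
r1=-(16)=-16
r5=17+(-16)=1
r1=1*3=3
r1=3*19=57
r5=57%6=3
r1=57^3=58
STR r1, [4] → M[4]=58
halt.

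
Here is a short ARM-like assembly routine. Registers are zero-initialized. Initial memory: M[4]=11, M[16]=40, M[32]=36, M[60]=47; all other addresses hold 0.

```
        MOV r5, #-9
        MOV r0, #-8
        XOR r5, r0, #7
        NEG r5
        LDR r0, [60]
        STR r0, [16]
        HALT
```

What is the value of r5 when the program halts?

1

MOV r5, #-9 → r5=-9
MOV r0, #-8 → r0=-8
XOR r5, r0, #7 → r5=(-8)^7=-1
NEG r5 → r5=-(-1)=1
LDR r0, [60] → r0=M[60]=47
STR r0, [16] → M[16]=47
halt.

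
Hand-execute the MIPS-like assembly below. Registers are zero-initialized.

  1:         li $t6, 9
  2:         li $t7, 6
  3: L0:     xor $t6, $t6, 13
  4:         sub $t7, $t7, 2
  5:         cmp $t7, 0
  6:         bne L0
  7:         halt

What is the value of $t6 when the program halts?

4

$t6=9
$t7=6
$t6=9^13=4
$t7=6-2=4
cmp $t7, 0  (cmp 4,0)
bne L0: taken
$t6=4^13=9
$t7=4-2=2
cmp $t7, 0  (cmp 2,0)
bne L0: taken
$t6=9^13=4
$t7=2-2=0
cmp $t7, 0  (cmp 0,0)
bne L0: not taken
halt.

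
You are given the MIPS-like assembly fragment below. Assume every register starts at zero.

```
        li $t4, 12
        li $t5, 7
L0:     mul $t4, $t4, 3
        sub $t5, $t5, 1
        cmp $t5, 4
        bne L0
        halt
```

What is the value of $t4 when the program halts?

324

$t4=12
$t5=7
$t4=12*3=36
$t5=7-1=6
cmp $t5, 4  (cmp 6,4)
bne L0: taken
$t4=36*3=108
$t5=6-1=5
cmp $t5, 4  (cmp 5,4)
bne L0: taken
$t4=108*3=324
$t5=5-1=4
cmp $t5, 4  (cmp 4,4)
bne L0: not taken
halt.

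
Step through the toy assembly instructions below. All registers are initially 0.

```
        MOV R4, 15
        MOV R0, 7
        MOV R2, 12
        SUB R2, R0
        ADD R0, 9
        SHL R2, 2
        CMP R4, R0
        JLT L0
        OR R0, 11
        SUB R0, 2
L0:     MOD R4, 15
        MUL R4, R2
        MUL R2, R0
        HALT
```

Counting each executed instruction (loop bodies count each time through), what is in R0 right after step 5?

MOV R4, 15 → R4=15
MOV R0, 7 → R0=7
MOV R2, 12 → R2=12
SUB R2, R0 → R2=12-7=5
ADD R0, 9 → R0=7+9=16
After step 5: R0 = 16.

16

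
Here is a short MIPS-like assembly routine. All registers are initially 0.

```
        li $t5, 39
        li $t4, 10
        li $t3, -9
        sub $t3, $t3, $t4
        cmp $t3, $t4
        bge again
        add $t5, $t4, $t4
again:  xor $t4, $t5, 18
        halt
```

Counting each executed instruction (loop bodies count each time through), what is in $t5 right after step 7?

20

after li $t5, 39: $t5=39
after li $t4, 10: $t4=10
after li $t3, -9: $t3=-9
after sub $t3, $t3, $t4: $t3=(-9)-10=-19
cmp $t3, $t4  (cmp -19,10)
bge again: not taken
after add $t5, $t4, $t4: $t5=10+10=20
After step 7: $t5 = 20.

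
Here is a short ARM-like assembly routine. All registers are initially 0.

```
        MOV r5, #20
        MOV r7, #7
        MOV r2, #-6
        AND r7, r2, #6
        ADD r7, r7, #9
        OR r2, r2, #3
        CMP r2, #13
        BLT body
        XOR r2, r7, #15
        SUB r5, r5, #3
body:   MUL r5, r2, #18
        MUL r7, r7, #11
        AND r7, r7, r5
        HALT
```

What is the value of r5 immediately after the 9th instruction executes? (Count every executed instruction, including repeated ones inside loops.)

r5=20
r7=7
r2=-6
r7=(-6)&6=2
r7=2+9=11
r2=(-6)|3=-5
CMP r2, #13  (cmp -5,13)
BLT body: taken
r5=(-5)*18=-90
After step 9: r5 = -90.

-90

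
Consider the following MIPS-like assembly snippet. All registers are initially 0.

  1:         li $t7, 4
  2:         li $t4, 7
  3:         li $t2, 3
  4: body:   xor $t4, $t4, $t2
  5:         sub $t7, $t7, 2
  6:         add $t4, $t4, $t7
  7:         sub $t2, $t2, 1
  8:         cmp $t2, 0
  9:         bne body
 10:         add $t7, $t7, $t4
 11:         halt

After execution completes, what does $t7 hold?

$t7=4
$t4=7
$t2=3
$t4=7^3=4
$t7=4-2=2
$t4=4+2=6
$t2=3-1=2
cmp $t2, 0  (cmp 2,0)
bne body: taken
$t4=6^2=4
$t7=2-2=0
$t4=4+0=4
$t2=2-1=1
cmp $t2, 0  (cmp 1,0)
bne body: taken
$t4=4^1=5
$t7=0-2=-2
$t4=5+(-2)=3
$t2=1-1=0
cmp $t2, 0  (cmp 0,0)
bne body: not taken
$t7=(-2)+3=1
halt.

1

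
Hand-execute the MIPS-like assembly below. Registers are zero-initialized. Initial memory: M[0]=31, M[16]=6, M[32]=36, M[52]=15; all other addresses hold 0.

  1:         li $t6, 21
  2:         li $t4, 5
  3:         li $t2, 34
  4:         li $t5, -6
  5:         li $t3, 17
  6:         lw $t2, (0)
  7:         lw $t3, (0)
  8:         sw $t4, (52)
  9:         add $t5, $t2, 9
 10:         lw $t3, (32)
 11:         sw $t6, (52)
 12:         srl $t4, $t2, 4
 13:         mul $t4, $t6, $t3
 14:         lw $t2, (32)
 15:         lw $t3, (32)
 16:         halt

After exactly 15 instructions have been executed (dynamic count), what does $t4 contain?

after li $t6, 21: $t6=21
after li $t4, 5: $t4=5
after li $t2, 34: $t2=34
after li $t5, -6: $t5=-6
after li $t3, 17: $t3=17
after lw $t2, (0): $t2=M[0]=31
after lw $t3, (0): $t3=M[0]=31
sw $t4, (52) → M[52]=5
after add $t5, $t2, 9: $t5=31+9=40
after lw $t3, (32): $t3=M[32]=36
sw $t6, (52) → M[52]=21
after srl $t4, $t2, 4: $t4=31>>4=1
after mul $t4, $t6, $t3: $t4=21*36=756
after lw $t2, (32): $t2=M[32]=36
after lw $t3, (32): $t3=M[32]=36
After step 15: $t4 = 756.

756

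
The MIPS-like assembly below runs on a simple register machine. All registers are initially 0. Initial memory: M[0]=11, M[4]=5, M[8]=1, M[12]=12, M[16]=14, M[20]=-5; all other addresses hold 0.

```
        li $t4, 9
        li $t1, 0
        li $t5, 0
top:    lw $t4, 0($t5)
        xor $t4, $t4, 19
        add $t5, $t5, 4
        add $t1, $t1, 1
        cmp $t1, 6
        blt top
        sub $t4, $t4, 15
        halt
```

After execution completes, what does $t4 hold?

after li $t4, 9: $t4=9
after li $t1, 0: $t1=0
after li $t5, 0: $t5=0
after lw $t4, 0($t5): $t4=M[0]=11
after xor $t4, $t4, 19: $t4=11^19=24
after add $t5, $t5, 4: $t5=0+4=4
after add $t1, $t1, 1: $t1=0+1=1
cmp $t1, 6  (cmp 1,6)
blt top: taken
after lw $t4, 0($t5): $t4=M[4]=5
after xor $t4, $t4, 19: $t4=5^19=22
after add $t5, $t5, 4: $t5=4+4=8
after add $t1, $t1, 1: $t1=1+1=2
cmp $t1, 6  (cmp 2,6)
blt top: taken
after lw $t4, 0($t5): $t4=M[8]=1
after xor $t4, $t4, 19: $t4=1^19=18
after add $t5, $t5, 4: $t5=8+4=12
after add $t1, $t1, 1: $t1=2+1=3
cmp $t1, 6  (cmp 3,6)
blt top: taken
after lw $t4, 0($t5): $t4=M[12]=12
after xor $t4, $t4, 19: $t4=12^19=31
after add $t5, $t5, 4: $t5=12+4=16
after add $t1, $t1, 1: $t1=3+1=4
cmp $t1, 6  (cmp 4,6)
blt top: taken
after lw $t4, 0($t5): $t4=M[16]=14
after xor $t4, $t4, 19: $t4=14^19=29
after add $t5, $t5, 4: $t5=16+4=20
after add $t1, $t1, 1: $t1=4+1=5
cmp $t1, 6  (cmp 5,6)
blt top: taken
after lw $t4, 0($t5): $t4=M[20]=-5
after xor $t4, $t4, 19: $t4=(-5)^19=-24
after add $t5, $t5, 4: $t5=20+4=24
after add $t1, $t1, 1: $t1=5+1=6
cmp $t1, 6  (cmp 6,6)
blt top: not taken
after sub $t4, $t4, 15: $t4=(-24)-15=-39
halt.

-39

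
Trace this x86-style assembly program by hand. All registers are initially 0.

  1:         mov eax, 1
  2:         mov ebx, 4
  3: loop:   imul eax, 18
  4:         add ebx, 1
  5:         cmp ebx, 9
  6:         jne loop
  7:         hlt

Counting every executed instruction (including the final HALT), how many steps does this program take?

23

mov eax, 1 → eax=1
mov ebx, 4 → ebx=4
imul eax, 18 → eax=1*18=18
add ebx, 1 → ebx=4+1=5
cmp ebx, 9  (cmp 5,9)
jne loop: taken
imul eax, 18 → eax=18*18=324
add ebx, 1 → ebx=5+1=6
cmp ebx, 9  (cmp 6,9)
jne loop: taken
imul eax, 18 → eax=324*18=5832
add ebx, 1 → ebx=6+1=7
cmp ebx, 9  (cmp 7,9)
jne loop: taken
imul eax, 18 → eax=5832*18=104976
add ebx, 1 → ebx=7+1=8
cmp ebx, 9  (cmp 8,9)
jne loop: taken
imul eax, 18 → eax=104976*18=1889568
add ebx, 1 → ebx=8+1=9
cmp ebx, 9  (cmp 9,9)
jne loop: not taken
halt.
Total executed instructions: 23.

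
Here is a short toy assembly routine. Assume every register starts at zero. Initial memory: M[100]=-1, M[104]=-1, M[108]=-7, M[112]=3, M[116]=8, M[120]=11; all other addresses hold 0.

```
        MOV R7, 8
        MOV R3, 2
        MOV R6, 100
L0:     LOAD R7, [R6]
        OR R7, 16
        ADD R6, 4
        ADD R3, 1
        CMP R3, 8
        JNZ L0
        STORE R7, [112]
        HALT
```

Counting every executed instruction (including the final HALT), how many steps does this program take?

41

MOV R7, 8 → R7=8
MOV R3, 2 → R3=2
MOV R6, 100 → R6=100
LOAD R7, [R6] → R7=M[100]=-1
OR R7, 16 → R7=(-1)|16=-1
ADD R6, 4 → R6=100+4=104
ADD R3, 1 → R3=2+1=3
CMP R3, 8  (cmp 3,8)
JNZ L0: taken
LOAD R7, [R6] → R7=M[104]=-1
OR R7, 16 → R7=(-1)|16=-1
ADD R6, 4 → R6=104+4=108
ADD R3, 1 → R3=3+1=4
CMP R3, 8  (cmp 4,8)
JNZ L0: taken
LOAD R7, [R6] → R7=M[108]=-7
OR R7, 16 → R7=(-7)|16=-7
ADD R6, 4 → R6=108+4=112
ADD R3, 1 → R3=4+1=5
CMP R3, 8  (cmp 5,8)
JNZ L0: taken
LOAD R7, [R6] → R7=M[112]=3
OR R7, 16 → R7=3|16=19
ADD R6, 4 → R6=112+4=116
ADD R3, 1 → R3=5+1=6
CMP R3, 8  (cmp 6,8)
JNZ L0: taken
LOAD R7, [R6] → R7=M[116]=8
OR R7, 16 → R7=8|16=24
ADD R6, 4 → R6=116+4=120
ADD R3, 1 → R3=6+1=7
CMP R3, 8  (cmp 7,8)
JNZ L0: taken
LOAD R7, [R6] → R7=M[120]=11
OR R7, 16 → R7=11|16=27
ADD R6, 4 → R6=120+4=124
ADD R3, 1 → R3=7+1=8
CMP R3, 8  (cmp 8,8)
JNZ L0: not taken
STORE R7, [112] → M[112]=27
halt.
Total executed instructions: 41.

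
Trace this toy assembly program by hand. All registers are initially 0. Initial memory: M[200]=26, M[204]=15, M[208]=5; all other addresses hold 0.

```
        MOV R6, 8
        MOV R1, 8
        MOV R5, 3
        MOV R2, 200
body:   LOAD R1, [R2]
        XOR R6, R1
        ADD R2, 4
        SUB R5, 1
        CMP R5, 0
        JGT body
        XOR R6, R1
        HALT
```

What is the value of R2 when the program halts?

212

MOV R6, 8 → R6=8
MOV R1, 8 → R1=8
MOV R5, 3 → R5=3
MOV R2, 200 → R2=200
LOAD R1, [R2] → R1=M[200]=26
XOR R6, R1 → R6=8^26=18
ADD R2, 4 → R2=200+4=204
SUB R5, 1 → R5=3-1=2
CMP R5, 0  (cmp 2,0)
JGT body: taken
LOAD R1, [R2] → R1=M[204]=15
XOR R6, R1 → R6=18^15=29
ADD R2, 4 → R2=204+4=208
SUB R5, 1 → R5=2-1=1
CMP R5, 0  (cmp 1,0)
JGT body: taken
LOAD R1, [R2] → R1=M[208]=5
XOR R6, R1 → R6=29^5=24
ADD R2, 4 → R2=208+4=212
SUB R5, 1 → R5=1-1=0
CMP R5, 0  (cmp 0,0)
JGT body: not taken
XOR R6, R1 → R6=24^5=29
halt.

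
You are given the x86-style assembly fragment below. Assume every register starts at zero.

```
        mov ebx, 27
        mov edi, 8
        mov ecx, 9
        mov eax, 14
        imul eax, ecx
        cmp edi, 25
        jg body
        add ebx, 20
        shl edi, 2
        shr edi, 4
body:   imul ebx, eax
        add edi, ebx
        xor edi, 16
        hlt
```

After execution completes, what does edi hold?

5940

after mov ebx, 27: ebx=27
after mov edi, 8: edi=8
after mov ecx, 9: ecx=9
after mov eax, 14: eax=14
after imul eax, ecx: eax=14*9=126
cmp edi, 25  (cmp 8,25)
jg body: not taken
after add ebx, 20: ebx=27+20=47
after shl edi, 2: edi=8<<2=32
after shr edi, 4: edi=32>>4=2
after imul ebx, eax: ebx=47*126=5922
after add edi, ebx: edi=2+5922=5924
after xor edi, 16: edi=5924^16=5940
halt.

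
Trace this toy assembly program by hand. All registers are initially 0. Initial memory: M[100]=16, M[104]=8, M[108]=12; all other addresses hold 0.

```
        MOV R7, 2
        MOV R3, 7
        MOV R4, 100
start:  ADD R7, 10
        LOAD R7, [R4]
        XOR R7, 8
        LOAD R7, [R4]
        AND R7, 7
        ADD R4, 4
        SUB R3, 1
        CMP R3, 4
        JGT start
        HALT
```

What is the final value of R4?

R7=2
R3=7
R4=100
R7=2+10=12
R7=M[100]=16
R7=16^8=24
R7=M[100]=16
R7=16&7=0
R4=100+4=104
R3=7-1=6
CMP R3, 4  (cmp 6,4)
JGT start: taken
R7=0+10=10
R7=M[104]=8
R7=8^8=0
R7=M[104]=8
R7=8&7=0
R4=104+4=108
R3=6-1=5
CMP R3, 4  (cmp 5,4)
JGT start: taken
R7=0+10=10
R7=M[108]=12
R7=12^8=4
R7=M[108]=12
R7=12&7=4
R4=108+4=112
R3=5-1=4
CMP R3, 4  (cmp 4,4)
JGT start: not taken
halt.

112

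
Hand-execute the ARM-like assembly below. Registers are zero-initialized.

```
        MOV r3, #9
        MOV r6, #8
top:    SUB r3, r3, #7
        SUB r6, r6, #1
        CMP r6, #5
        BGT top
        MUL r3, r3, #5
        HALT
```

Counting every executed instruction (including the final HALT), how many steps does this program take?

r3=9
r6=8
r3=9-7=2
r6=8-1=7
CMP r6, #5  (cmp 7,5)
BGT top: taken
r3=2-7=-5
r6=7-1=6
CMP r6, #5  (cmp 6,5)
BGT top: taken
r3=(-5)-7=-12
r6=6-1=5
CMP r6, #5  (cmp 5,5)
BGT top: not taken
r3=(-12)*5=-60
halt.
Total executed instructions: 16.

16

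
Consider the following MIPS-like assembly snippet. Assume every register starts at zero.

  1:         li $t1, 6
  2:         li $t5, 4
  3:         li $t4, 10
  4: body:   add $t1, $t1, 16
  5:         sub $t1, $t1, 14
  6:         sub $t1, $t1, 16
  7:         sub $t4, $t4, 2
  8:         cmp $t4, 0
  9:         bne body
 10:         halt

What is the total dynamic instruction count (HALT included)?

34

$t1=6
$t5=4
$t4=10
$t1=6+16=22
$t1=22-14=8
$t1=8-16=-8
$t4=10-2=8
cmp $t4, 0  (cmp 8,0)
bne body: taken
$t1=(-8)+16=8
$t1=8-14=-6
$t1=(-6)-16=-22
$t4=8-2=6
cmp $t4, 0  (cmp 6,0)
bne body: taken
$t1=(-22)+16=-6
$t1=(-6)-14=-20
$t1=(-20)-16=-36
$t4=6-2=4
cmp $t4, 0  (cmp 4,0)
bne body: taken
$t1=(-36)+16=-20
$t1=(-20)-14=-34
$t1=(-34)-16=-50
$t4=4-2=2
cmp $t4, 0  (cmp 2,0)
bne body: taken
$t1=(-50)+16=-34
$t1=(-34)-14=-48
$t1=(-48)-16=-64
$t4=2-2=0
cmp $t4, 0  (cmp 0,0)
bne body: not taken
halt.
Total executed instructions: 34.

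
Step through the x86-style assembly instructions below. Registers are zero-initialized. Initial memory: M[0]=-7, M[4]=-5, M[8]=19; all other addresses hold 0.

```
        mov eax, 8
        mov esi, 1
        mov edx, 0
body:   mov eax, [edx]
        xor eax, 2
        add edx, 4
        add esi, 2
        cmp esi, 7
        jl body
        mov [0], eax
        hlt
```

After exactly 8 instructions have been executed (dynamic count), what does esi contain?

3

mov eax, 8 → eax=8
mov esi, 1 → esi=1
mov edx, 0 → edx=0
mov eax, [edx] → eax=M[0]=-7
xor eax, 2 → eax=(-7)^2=-5
add edx, 4 → edx=0+4=4
add esi, 2 → esi=1+2=3
cmp esi, 7  (cmp 3,7)
After step 8: esi = 3.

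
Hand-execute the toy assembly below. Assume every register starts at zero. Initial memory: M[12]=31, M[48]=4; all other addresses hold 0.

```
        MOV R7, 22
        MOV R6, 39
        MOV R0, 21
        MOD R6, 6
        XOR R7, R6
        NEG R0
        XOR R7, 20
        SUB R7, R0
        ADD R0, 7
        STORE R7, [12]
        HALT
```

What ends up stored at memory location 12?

MOV R7, 22 → R7=22
MOV R6, 39 → R6=39
MOV R0, 21 → R0=21
MOD R6, 6 → R6=39%6=3
XOR R7, R6 → R7=22^3=21
NEG R0 → R0=-(21)=-21
XOR R7, 20 → R7=21^20=1
SUB R7, R0 → R7=1-(-21)=22
ADD R0, 7 → R0=(-21)+7=-14
STORE R7, [12] → M[12]=22
halt.

22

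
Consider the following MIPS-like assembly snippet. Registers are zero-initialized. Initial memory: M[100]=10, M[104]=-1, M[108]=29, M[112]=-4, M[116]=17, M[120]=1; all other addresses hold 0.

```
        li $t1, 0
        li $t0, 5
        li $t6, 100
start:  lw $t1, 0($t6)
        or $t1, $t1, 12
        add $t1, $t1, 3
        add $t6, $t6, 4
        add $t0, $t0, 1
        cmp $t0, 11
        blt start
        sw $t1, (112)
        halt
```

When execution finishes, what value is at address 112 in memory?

16

after li $t1, 0: $t1=0
after li $t0, 5: $t0=5
after li $t6, 100: $t6=100
after lw $t1, 0($t6): $t1=M[100]=10
after or $t1, $t1, 12: $t1=10|12=14
after add $t1, $t1, 3: $t1=14+3=17
after add $t6, $t6, 4: $t6=100+4=104
after add $t0, $t0, 1: $t0=5+1=6
cmp $t0, 11  (cmp 6,11)
blt start: taken
after lw $t1, 0($t6): $t1=M[104]=-1
after or $t1, $t1, 12: $t1=(-1)|12=-1
after add $t1, $t1, 3: $t1=(-1)+3=2
after add $t6, $t6, 4: $t6=104+4=108
after add $t0, $t0, 1: $t0=6+1=7
cmp $t0, 11  (cmp 7,11)
blt start: taken
after lw $t1, 0($t6): $t1=M[108]=29
after or $t1, $t1, 12: $t1=29|12=29
after add $t1, $t1, 3: $t1=29+3=32
after add $t6, $t6, 4: $t6=108+4=112
after add $t0, $t0, 1: $t0=7+1=8
cmp $t0, 11  (cmp 8,11)
blt start: taken
after lw $t1, 0($t6): $t1=M[112]=-4
after or $t1, $t1, 12: $t1=(-4)|12=-4
after add $t1, $t1, 3: $t1=(-4)+3=-1
after add $t6, $t6, 4: $t6=112+4=116
after add $t0, $t0, 1: $t0=8+1=9
cmp $t0, 11  (cmp 9,11)
blt start: taken
after lw $t1, 0($t6): $t1=M[116]=17
after or $t1, $t1, 12: $t1=17|12=29
after add $t1, $t1, 3: $t1=29+3=32
after add $t6, $t6, 4: $t6=116+4=120
after add $t0, $t0, 1: $t0=9+1=10
cmp $t0, 11  (cmp 10,11)
blt start: taken
after lw $t1, 0($t6): $t1=M[120]=1
after or $t1, $t1, 12: $t1=1|12=13
after add $t1, $t1, 3: $t1=13+3=16
after add $t6, $t6, 4: $t6=120+4=124
after add $t0, $t0, 1: $t0=10+1=11
cmp $t0, 11  (cmp 11,11)
blt start: not taken
sw $t1, (112) → M[112]=16
halt.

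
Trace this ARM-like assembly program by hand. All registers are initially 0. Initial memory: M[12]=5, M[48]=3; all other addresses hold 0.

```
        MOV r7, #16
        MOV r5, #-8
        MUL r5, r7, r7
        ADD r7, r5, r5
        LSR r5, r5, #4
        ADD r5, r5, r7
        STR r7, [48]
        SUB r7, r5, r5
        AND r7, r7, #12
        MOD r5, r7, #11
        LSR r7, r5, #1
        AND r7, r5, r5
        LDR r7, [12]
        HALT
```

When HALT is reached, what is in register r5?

MOV r7, #16 → r7=16
MOV r5, #-8 → r5=-8
MUL r5, r7, r7 → r5=16*16=256
ADD r7, r5, r5 → r7=256+256=512
LSR r5, r5, #4 → r5=256>>4=16
ADD r5, r5, r7 → r5=16+512=528
STR r7, [48] → M[48]=512
SUB r7, r5, r5 → r7=528-528=0
AND r7, r7, #12 → r7=0&12=0
MOD r5, r7, #11 → r5=0%11=0
LSR r7, r5, #1 → r7=0>>1=0
AND r7, r5, r5 → r7=0&0=0
LDR r7, [12] → r7=M[12]=5
halt.

0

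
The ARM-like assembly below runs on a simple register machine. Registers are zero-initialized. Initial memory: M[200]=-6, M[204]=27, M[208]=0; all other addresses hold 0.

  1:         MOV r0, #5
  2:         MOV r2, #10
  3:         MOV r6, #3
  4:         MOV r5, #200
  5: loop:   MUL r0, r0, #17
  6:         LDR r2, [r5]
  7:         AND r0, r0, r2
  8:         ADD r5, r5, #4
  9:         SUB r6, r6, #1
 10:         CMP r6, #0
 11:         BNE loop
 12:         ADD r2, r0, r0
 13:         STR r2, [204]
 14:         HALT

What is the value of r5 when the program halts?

212

after MOV r0, #5: r0=5
after MOV r2, #10: r2=10
after MOV r6, #3: r6=3
after MOV r5, #200: r5=200
after MUL r0, r0, #17: r0=5*17=85
after LDR r2, [r5]: r2=M[200]=-6
after AND r0, r0, r2: r0=85&(-6)=80
after ADD r5, r5, #4: r5=200+4=204
after SUB r6, r6, #1: r6=3-1=2
CMP r6, #0  (cmp 2,0)
BNE loop: taken
after MUL r0, r0, #17: r0=80*17=1360
after LDR r2, [r5]: r2=M[204]=27
after AND r0, r0, r2: r0=1360&27=16
after ADD r5, r5, #4: r5=204+4=208
after SUB r6, r6, #1: r6=2-1=1
CMP r6, #0  (cmp 1,0)
BNE loop: taken
after MUL r0, r0, #17: r0=16*17=272
after LDR r2, [r5]: r2=M[208]=0
after AND r0, r0, r2: r0=272&0=0
after ADD r5, r5, #4: r5=208+4=212
after SUB r6, r6, #1: r6=1-1=0
CMP r6, #0  (cmp 0,0)
BNE loop: not taken
after ADD r2, r0, r0: r2=0+0=0
STR r2, [204] → M[204]=0
halt.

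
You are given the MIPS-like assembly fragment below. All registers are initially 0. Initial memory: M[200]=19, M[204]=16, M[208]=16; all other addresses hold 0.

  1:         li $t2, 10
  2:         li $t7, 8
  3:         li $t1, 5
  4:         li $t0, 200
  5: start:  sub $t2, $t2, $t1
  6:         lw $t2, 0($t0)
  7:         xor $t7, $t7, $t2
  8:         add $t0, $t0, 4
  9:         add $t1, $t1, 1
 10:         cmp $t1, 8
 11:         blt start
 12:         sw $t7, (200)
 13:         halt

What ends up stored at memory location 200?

$t2=10
$t7=8
$t1=5
$t0=200
$t2=10-5=5
$t2=M[200]=19
$t7=8^19=27
$t0=200+4=204
$t1=5+1=6
cmp $t1, 8  (cmp 6,8)
blt start: taken
$t2=19-6=13
$t2=M[204]=16
$t7=27^16=11
$t0=204+4=208
$t1=6+1=7
cmp $t1, 8  (cmp 7,8)
blt start: taken
$t2=16-7=9
$t2=M[208]=16
$t7=11^16=27
$t0=208+4=212
$t1=7+1=8
cmp $t1, 8  (cmp 8,8)
blt start: not taken
sw $t7, (200) → M[200]=27
halt.

27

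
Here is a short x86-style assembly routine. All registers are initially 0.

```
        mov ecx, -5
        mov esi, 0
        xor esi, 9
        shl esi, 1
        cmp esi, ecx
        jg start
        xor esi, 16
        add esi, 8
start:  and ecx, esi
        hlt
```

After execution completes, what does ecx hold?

mov ecx, -5 → ecx=-5
mov esi, 0 → esi=0
xor esi, 9 → esi=0^9=9
shl esi, 1 → esi=9<<1=18
cmp esi, ecx  (cmp 18,-5)
jg start: taken
and ecx, esi → ecx=(-5)&18=18
halt.

18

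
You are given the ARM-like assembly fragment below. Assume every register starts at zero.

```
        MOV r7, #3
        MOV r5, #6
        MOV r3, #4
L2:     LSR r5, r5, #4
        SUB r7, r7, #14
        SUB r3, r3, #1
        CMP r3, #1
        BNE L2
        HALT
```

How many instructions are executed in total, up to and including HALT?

r7=3
r5=6
r3=4
r5=6>>4=0
r7=3-14=-11
r3=4-1=3
CMP r3, #1  (cmp 3,1)
BNE L2: taken
r5=0>>4=0
r7=(-11)-14=-25
r3=3-1=2
CMP r3, #1  (cmp 2,1)
BNE L2: taken
r5=0>>4=0
r7=(-25)-14=-39
r3=2-1=1
CMP r3, #1  (cmp 1,1)
BNE L2: not taken
halt.
Total executed instructions: 19.

19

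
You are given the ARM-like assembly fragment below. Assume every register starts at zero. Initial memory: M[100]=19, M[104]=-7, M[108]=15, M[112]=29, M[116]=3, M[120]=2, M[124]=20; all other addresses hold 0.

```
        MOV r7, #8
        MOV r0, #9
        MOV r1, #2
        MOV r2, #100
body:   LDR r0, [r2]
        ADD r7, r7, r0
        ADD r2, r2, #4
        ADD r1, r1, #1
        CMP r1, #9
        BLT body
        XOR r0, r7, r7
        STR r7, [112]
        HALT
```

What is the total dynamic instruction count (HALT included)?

after MOV r7, #8: r7=8
after MOV r0, #9: r0=9
after MOV r1, #2: r1=2
after MOV r2, #100: r2=100
after LDR r0, [r2]: r0=M[100]=19
after ADD r7, r7, r0: r7=8+19=27
after ADD r2, r2, #4: r2=100+4=104
after ADD r1, r1, #1: r1=2+1=3
CMP r1, #9  (cmp 3,9)
BLT body: taken
after LDR r0, [r2]: r0=M[104]=-7
after ADD r7, r7, r0: r7=27+(-7)=20
after ADD r2, r2, #4: r2=104+4=108
after ADD r1, r1, #1: r1=3+1=4
CMP r1, #9  (cmp 4,9)
BLT body: taken
after LDR r0, [r2]: r0=M[108]=15
after ADD r7, r7, r0: r7=20+15=35
after ADD r2, r2, #4: r2=108+4=112
after ADD r1, r1, #1: r1=4+1=5
CMP r1, #9  (cmp 5,9)
BLT body: taken
after LDR r0, [r2]: r0=M[112]=29
after ADD r7, r7, r0: r7=35+29=64
after ADD r2, r2, #4: r2=112+4=116
after ADD r1, r1, #1: r1=5+1=6
CMP r1, #9  (cmp 6,9)
BLT body: taken
after LDR r0, [r2]: r0=M[116]=3
after ADD r7, r7, r0: r7=64+3=67
after ADD r2, r2, #4: r2=116+4=120
after ADD r1, r1, #1: r1=6+1=7
CMP r1, #9  (cmp 7,9)
BLT body: taken
after LDR r0, [r2]: r0=M[120]=2
after ADD r7, r7, r0: r7=67+2=69
after ADD r2, r2, #4: r2=120+4=124
after ADD r1, r1, #1: r1=7+1=8
CMP r1, #9  (cmp 8,9)
BLT body: taken
after LDR r0, [r2]: r0=M[124]=20
after ADD r7, r7, r0: r7=69+20=89
after ADD r2, r2, #4: r2=124+4=128
after ADD r1, r1, #1: r1=8+1=9
CMP r1, #9  (cmp 9,9)
BLT body: not taken
after XOR r0, r7, r7: r0=89^89=0
STR r7, [112] → M[112]=89
halt.
Total executed instructions: 49.

49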